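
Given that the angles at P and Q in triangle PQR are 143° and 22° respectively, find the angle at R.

angle R = 180 - 143 - 22 = 15 degrees.

15 degrees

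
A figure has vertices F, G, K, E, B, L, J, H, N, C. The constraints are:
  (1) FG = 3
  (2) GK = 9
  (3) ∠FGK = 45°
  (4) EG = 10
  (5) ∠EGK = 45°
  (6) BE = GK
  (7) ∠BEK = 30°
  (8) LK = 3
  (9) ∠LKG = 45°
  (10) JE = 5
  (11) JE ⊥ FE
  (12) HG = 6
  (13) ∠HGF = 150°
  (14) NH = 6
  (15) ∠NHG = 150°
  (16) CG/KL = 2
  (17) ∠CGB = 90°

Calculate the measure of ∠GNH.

Step 1: By the law of cosines on triangle NHG: NG² = 6² + 6² − 2·6·6·cos(150°) = 134.35, so NG ≈ 11.59.
Step 2: By the inverse law of cosines on triangle GNH: cos(∠GNH) = (11.59² + 6² − 6²) / (2·11.59·6) = 134.35/139.09 = 0.9659, so ∠GNH = 15°.

Therefore, the measure of angle ∠GNH = 15°.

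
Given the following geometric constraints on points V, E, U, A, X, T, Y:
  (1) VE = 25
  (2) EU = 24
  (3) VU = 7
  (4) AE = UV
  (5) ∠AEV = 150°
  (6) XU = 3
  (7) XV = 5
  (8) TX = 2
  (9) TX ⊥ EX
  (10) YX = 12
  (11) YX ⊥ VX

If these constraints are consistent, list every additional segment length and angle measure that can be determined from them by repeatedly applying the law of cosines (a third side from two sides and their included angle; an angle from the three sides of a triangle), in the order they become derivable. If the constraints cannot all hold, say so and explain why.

The constraints are consistent. Derivable facts, in order:
After 1 step:
- VA ≈ 31.26
- VY = 13
- ∠EUV = 90°
- ∠EVU = 73.74°
- ∠UEV = 16.26°
- ∠UVX = 21.79°
- ∠UXV = 120°
- ∠VUX = 38.21°
After 2 steps:
- ∠AVE = 6.43°
- ∠EAV = 23.57°
- ∠VYX = 22.62°
- ∠XVY = 67.38°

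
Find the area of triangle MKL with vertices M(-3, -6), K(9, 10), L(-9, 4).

Shoelace: Area = (1/2)|-3(10-4) + 9(4--6) + -9(-6-10)| = (1/2)(216) = 108

108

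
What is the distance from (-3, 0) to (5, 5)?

d = sqrt((5 - -3)^2 + (5 - 0)^2)
d = sqrt(8^2 + 5^2)
d = sqrt(64 + 25)
d = sqrt(89)

sqrt(89)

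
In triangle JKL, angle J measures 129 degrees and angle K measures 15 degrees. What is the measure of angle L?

The interior angles sum to 180°: angle L = 180 - 129 - 15 = 36°.
The triangle is obtuse (angles 129°, 15°, 36°).

36 degrees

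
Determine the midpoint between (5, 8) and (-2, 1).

The midpoint is the average of the coordinates:
x: (5 + -2)/2 = 3/2
y: (8 + 1)/2 = 9/2
Midpoint = (3/2, 9/2)

(3/2, 9/2)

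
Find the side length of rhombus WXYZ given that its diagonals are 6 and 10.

In a rhombus, the diagonals bisect each other perpendicularly, creating four congruent right triangles.
Each triangle has legs 3 (half of 6) and 5 (half of 10).
The hypotenuse of each right triangle is a side of the rhombus:
side = sqrt(3^2 + 5^2) = sqrt(34)

sqrt(34)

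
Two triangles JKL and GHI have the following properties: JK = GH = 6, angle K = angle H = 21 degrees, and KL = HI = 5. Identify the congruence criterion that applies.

The given information provides:
JK = GH = 6, angle K = angle H = 21 degrees, and KL = HI = 5
This matches the SAS congruence theorem.
Two pairs of corresponding sides and the included angle are equal (Side-Angle-Side).

SAS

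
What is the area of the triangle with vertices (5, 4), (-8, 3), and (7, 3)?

The Shoelace formula computes the area from vertex coordinates by summing cross products.
For vertices (5,4), (-8,3), (7,3):
Signed sum = 5*3 - -8*4 + -8*3 - 7*3 + 7*4 - 5*3
= 47 + -45 + 13 = 15
Area = (1/2)|15| = 15/2.

15/2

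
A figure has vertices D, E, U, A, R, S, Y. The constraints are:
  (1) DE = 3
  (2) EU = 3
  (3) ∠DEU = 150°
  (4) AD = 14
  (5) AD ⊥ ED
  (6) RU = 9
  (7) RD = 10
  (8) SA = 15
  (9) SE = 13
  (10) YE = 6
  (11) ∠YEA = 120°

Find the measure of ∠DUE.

Step 1: By the law of cosines on triangle UED: UD² = 3² + 3² − 2·3·3·cos(150°) = 33.59, so UD ≈ 5.8.
Step 2: By the inverse law of cosines on triangle DUE: cos(∠DUE) = (5.8² + 3² − 3²) / (2·5.8·3) = 33.59/34.77 = 0.9659, so ∠DUE = 15°.

Therefore, the measure of angle ∠DUE = 15°.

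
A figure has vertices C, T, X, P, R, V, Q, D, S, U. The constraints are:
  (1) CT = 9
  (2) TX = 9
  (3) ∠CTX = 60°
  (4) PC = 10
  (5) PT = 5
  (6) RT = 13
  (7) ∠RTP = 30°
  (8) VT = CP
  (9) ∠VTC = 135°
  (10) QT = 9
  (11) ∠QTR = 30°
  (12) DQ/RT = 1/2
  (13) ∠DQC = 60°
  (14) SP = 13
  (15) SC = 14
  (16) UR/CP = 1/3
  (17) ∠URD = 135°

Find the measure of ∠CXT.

Step 1: By the law of cosines on triangle XTC: XC² = 9² + 9² − 2·9·9·cos(60°) = 81, so XC = 9.
Step 2: By the inverse law of cosines on triangle CXT: cos(∠CXT) = (9² + 9² − 9²) / (2·9·9) = 81/162 = 0.5, so ∠CXT = 60°.

Therefore, the measure of angle ∠CXT = 60°.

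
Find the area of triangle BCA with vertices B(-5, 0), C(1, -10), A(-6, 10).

Shoelace: Area = (1/2)|-5(-10-10) + 1(10-0) + -6(0--10)| = (1/2)(50) = 25

25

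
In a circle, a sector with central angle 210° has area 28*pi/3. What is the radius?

The sector covers 210°/360° = 7/12 of the full circle.
Full circle area = 28*pi/3 / 7/12 = 16*pi.
Since full area = πr², we get r² = 16*pi/π = 16, so r = 4.

4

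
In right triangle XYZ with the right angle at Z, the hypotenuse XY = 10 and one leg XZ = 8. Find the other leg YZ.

By the Pythagorean theorem: YZ^2 = XY^2 - XZ^2
YZ^2 = 10^2 - 8^2 = 100 - 64 = 36
YZ = sqrt(36) = 6

6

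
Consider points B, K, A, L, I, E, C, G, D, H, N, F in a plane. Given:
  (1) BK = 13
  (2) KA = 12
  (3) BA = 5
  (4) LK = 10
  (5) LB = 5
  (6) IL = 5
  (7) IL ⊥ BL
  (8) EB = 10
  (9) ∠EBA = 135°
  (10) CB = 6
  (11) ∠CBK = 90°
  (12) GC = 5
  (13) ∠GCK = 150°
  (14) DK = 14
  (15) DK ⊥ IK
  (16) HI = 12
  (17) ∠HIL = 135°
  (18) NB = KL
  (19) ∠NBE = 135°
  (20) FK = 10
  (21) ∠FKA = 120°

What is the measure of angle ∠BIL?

Step 1: By the law of cosines on triangle ILB: IB² = 5² + 5² − 2·5·5·cos(90°) = 50, so IB = 5·√2.
Step 2: By the inverse law of cosines on triangle BIL: cos(∠BIL) = ((5·√2)² + 5² − 5²) / (2·5·√2·5) = 50/70.71 = 0.7071, so ∠BIL = 45°.

Therefore, the measure of angle ∠BIL = 45°.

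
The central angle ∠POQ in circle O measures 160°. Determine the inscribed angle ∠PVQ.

Inscribed angle = 160° / 2 = 80° (inscribed angle theorem).

80°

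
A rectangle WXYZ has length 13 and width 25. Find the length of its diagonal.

Using the Pythagorean theorem:
d² = 13² + 25² = 169 + 625 = 794
d = sqrt(794)

sqrt(794)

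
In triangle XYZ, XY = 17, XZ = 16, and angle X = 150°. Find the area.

Area = (1/2) * XY * XZ * sin(X)
Area = (1/2) * 17 * 16 * sin(150°)
Area = (1/2) * 17 * 16 * 1/2
Area = 68

68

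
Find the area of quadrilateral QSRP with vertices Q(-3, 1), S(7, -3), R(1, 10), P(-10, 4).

Shoelace: sum of cross terms = 181, Area = (1/2)|181| = 181/2

181/2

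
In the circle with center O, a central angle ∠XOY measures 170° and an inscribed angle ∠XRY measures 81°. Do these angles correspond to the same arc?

By the inscribed angle theorem, the inscribed angle for a central angle of 170° should be 170° / 2 = 85°.
The given inscribed angle is 81°, which does not equal 85°.
Therefore, no, they do not correspond to the same arc.

No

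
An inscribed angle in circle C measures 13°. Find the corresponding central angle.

The inscribed angle theorem states that a central angle is always twice any inscribed angle that subtends the same arc.
Since the inscribed angle is 13°, the central angle = 2 × 13° = 26°.

26°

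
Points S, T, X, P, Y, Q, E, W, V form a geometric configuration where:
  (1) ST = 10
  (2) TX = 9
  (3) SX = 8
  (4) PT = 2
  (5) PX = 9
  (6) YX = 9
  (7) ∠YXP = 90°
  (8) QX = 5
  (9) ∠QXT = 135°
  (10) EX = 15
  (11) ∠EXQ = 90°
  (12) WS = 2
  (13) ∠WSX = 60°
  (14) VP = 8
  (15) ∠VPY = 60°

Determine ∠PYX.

Step 1: By the law of cosines on triangle YXP: YP² = 9² + 9² − 2·9·9·cos(90°) = 162, so YP = 9·√2.
Step 2: By the inverse law of cosines on triangle PYX: cos(∠PYX) = ((9·√2)² + 9² − 9²) / (2·9·√2·9) = 162/229.1 = 0.7071, so ∠PYX = 45°.

Therefore, the measure of angle ∠PYX = 45°.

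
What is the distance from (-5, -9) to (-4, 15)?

d = sqrt((1)^2 + (24)^2) = sqrt(577)

sqrt(577)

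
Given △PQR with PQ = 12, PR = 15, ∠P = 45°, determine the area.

Area = (1/2) * PQ * PR * sin(P)
Area = (1/2) * 12 * 15 * sin(45°)
Area = (1/2) * 12 * 15 * sqrt(2)/2
Area = 45*sqrt(2)

45*sqrt(2)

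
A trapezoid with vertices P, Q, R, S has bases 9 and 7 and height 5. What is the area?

A trapezoid's area equals the midsegment times the height.
The midsegment is (9 + 7) / 2 = 8.
Area = 8 * 5 = 40.

40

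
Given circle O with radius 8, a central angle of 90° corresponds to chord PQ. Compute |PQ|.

Chord = 2(8) sin(45°) = 8*sqrt(2)

8*sqrt(2)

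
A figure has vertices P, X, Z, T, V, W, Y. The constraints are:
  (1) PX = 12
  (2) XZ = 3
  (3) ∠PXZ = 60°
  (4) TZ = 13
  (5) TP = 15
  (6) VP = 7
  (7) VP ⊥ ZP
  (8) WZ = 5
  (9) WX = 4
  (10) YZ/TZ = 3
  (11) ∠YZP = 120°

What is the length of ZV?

Step 1: By the law of cosines on triangle ZXP: ZP² = 3² + 12² − 2·3·12·cos(60°) = 117, so ZP = 3·√13.
Step 2: By the law of cosines on triangle ZPV: ZV² = (3·√13)² + 7² − 2·3·√13·7·cos(90°) = 166, so ZV = √166.

Therefore, the length of ZV = √166.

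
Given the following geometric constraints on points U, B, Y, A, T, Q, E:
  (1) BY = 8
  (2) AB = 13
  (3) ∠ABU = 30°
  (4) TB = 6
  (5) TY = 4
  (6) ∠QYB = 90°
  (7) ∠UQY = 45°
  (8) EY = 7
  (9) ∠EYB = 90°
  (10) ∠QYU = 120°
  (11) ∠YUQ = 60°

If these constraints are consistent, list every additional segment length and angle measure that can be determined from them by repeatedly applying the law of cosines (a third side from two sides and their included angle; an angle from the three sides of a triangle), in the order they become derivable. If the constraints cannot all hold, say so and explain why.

These constraints are not satisfiable: (7), (10) and (11) are the three interior angles of triangle UQY, which must sum to 180°, but 45° + 120° + 60° = 225°. No planar figure meets all of them, so nothing further can be derived.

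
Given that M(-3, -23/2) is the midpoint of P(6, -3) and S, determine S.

Using the midpoint formula: M = ((x1 + x2)/2, (y1 + y2)/2)
We know M = (-3, -23/2) and P = (6, -3)
For x: -3 = (6 + x2)/2, so x2 = 2*-3 - 6 = -12
For y: -23/2 = (-3 + y2)/2, so y2 = 2*-23/2 - -3 = -20
S = (-12, -20)

(-12, -20)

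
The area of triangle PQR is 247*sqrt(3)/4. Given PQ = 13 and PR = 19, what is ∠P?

Area = (1/2) * a * b * sin(C)
sin(C) = 2 * Area / (a * b)
sin(C) = 2 * 247*sqrt(3)/4 / (13 * 19)
sin(C) = sqrt(3)/2
C = arcsin(sqrt(3)/2) = 60°
Since sin(180° - C) = sin(C), the obtuse angle 120° gives the same area, so C = 60° or C = 120°.

60° or 120°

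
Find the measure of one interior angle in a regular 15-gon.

Each interior angle of a regular n-gon is (n - 2) * 180 / n.
For n = 15: (15 - 2) * 180 / 15 = 2340/15 = 156 degrees.

156 degrees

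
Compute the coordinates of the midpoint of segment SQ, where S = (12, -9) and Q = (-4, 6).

M = ((x₁ + x₂)/2, (y₁ + y₂)/2)
= ((12 + -4)/2, (-9 + 6)/2)
= (8/2, -3/2) = (4, -3/2)

(4, -3/2)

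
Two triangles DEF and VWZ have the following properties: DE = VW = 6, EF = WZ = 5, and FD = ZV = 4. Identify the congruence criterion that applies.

The given information matches SSS: All three pairs of corresponding sides are equal (Side-Side-Side).

SSS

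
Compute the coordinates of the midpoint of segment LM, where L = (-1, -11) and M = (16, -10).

The midpoint is the average of the coordinates:
x: (-1 + 16)/2 = 15/2
y: (-11 + -10)/2 = -21/2
Midpoint = (15/2, -21/2)

(15/2, -21/2)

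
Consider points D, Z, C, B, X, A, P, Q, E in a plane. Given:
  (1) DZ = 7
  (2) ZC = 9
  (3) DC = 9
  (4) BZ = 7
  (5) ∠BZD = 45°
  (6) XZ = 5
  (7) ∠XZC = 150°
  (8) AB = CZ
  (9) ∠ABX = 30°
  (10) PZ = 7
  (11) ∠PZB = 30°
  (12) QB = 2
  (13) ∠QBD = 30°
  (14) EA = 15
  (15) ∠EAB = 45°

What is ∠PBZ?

Step 1: By the law of cosines on triangle BZP: BP² = 7² + 7² − 2·7·7·cos(30°) = 13.13, so BP ≈ 3.62.
Step 2: By the inverse law of cosines on triangle PBZ: cos(∠PBZ) = (3.62² + 7² − 7²) / (2·3.62·7) = 13.13/50.73 = 0.2588, so ∠PBZ = 75°.

Therefore, the measure of angle ∠PBZ = 75°.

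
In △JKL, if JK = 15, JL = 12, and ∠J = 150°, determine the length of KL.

By the law of cosines: KL^2 = JK^2 + JL^2 - 2*JK*JL*cos(J)
KL^2 = 15^2 + 12^2 - 2*15*12*cos(150°)
KL^2 = 225 + 144 - 360*(-sqrt(3)/2)
KL^2 = 180*sqrt(3) + 369
KL = 3*sqrt(20*sqrt(3) + 41)

3*sqrt(20*sqrt(3) + 41)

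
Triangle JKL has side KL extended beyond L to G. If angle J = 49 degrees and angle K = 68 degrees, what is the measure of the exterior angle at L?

By the exterior angle theorem, an exterior angle of a triangle equals the sum of the two remote interior angles.
Exterior angle = angle J + angle K
Exterior angle = 49 + 68 = 117 degrees

117 degrees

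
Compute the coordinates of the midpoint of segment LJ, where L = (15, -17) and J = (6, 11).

M = ((x₁ + x₂)/2, (y₁ + y₂)/2)
= ((15 + 6)/2, (-17 + 11)/2)
= (21/2, -6/2) = (21/2, -3)

(21/2, -3)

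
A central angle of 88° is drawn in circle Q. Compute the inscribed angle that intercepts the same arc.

An inscribed angle intercepts an arc from a point on the circle, while the central angle intercepts the same arc from the center.
The inscribed angle is always half the central angle: 88° / 2 = 44°.

44°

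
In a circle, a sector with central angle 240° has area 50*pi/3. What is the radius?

r² = 360 × 50*pi/3 / (π × 240) = 25, so r = 5.

5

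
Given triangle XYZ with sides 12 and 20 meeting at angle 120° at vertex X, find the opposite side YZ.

Law of cosines: YZ^2 = 12^2 + 20^2 - 2(12)(20)cos(120°) = 784, so YZ = 28.

28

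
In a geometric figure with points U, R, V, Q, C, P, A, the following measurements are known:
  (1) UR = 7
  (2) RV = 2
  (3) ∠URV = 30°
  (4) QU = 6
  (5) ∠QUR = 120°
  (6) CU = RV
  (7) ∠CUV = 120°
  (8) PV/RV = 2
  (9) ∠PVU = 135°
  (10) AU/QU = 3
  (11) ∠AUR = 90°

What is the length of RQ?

Step 1: By the law of cosines on triangle RUQ: RQ² = 7² + 6² − 2·7·6·cos(120°) = 127, so RQ = √127.

Therefore, the length of RQ = √127.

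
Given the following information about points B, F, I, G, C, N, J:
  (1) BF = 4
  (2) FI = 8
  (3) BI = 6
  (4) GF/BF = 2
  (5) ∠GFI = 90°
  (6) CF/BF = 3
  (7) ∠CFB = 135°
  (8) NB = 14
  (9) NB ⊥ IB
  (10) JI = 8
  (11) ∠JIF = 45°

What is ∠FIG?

From the given relations: GF = 2·BF = 2·4 = 8.
Step 1: By the law of cosines on triangle IFG: IG² = 8² + 8² − 2·8·8·cos(90°) = 128, so IG = 8·√2.
Step 2: By the inverse law of cosines on triangle FIG: cos(∠FIG) = (8² + (8·√2)² − 8²) / (2·8·8·√2) = 128/181.02 = 0.7071, so ∠FIG = 45°.

Therefore, the measure of angle ∠FIG = 45°.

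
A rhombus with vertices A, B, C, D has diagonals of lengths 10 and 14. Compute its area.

The diagonals of a rhombus divide it into four right triangles.
Each triangle has legs 10/ 2 = 5 and 14/2 = 7, so each has area (1/2)*5*7 = 35/2.
Four such triangles give total area = (d1 * d2) / 2 = 70.

70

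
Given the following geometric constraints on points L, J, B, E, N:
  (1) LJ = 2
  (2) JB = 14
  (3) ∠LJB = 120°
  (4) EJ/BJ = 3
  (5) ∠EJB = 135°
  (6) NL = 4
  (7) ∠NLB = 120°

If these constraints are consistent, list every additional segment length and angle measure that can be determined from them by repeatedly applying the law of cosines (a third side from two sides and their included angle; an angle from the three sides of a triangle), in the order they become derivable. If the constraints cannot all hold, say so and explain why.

The constraints are consistent. Derivable facts, in order:
After 1 step:
- BE ≈ 52.84
- LB = 2·√57
After 2 steps:
- BN ≈ 17.45
- ∠BEJ = 10.8°
- ∠BLJ = 53.41°
- ∠EBJ = 34.2°
- ∠JBL = 6.59°
After 3 steps:
- ∠BNL = 48.55°
- ∠LBN = 11.45°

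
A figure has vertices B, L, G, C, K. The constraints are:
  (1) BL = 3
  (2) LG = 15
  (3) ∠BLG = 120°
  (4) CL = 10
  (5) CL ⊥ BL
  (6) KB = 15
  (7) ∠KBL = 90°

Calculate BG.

Step 1: By the law of cosines on triangle BLG: BG² = 3² + 15² − 2·3·15·cos(120°) = 279, so BG = 3·√31.

Therefore, the length of BG = 3·√31.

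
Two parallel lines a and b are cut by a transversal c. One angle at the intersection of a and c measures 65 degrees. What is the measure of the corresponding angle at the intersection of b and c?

Corresponding angles formed by parallel lines and a transversal are equal.
The given angle is 65 degrees.
The corresponding angle = 65 degrees.

65 degrees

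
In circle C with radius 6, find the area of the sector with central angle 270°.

Sector area = π(6²)(3/4) = 27*pi

27*pi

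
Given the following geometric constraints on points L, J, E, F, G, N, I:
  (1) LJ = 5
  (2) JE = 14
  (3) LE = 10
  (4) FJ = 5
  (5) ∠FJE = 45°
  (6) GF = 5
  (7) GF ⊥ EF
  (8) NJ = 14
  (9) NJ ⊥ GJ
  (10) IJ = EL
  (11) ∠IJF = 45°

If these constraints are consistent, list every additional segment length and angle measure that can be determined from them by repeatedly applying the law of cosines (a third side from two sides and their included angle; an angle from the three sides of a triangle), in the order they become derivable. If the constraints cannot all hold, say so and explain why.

The constraints are consistent. Derivable facts, in order:
After 1 step:
- EF ≈ 11.05
- FI ≈ 7.37
- ∠EJL = 30.2°
- ∠ELJ = 135.23°
- ∠JEL = 14.57°
After 2 steps:
- EG ≈ 12.12
- ∠EFJ = 116.33°
- ∠FEJ = 18.67°
- ∠FIJ = 28.68°
- ∠IFJ = 106.32°
After 3 steps:
- ∠EGF = 65.65°
- ∠FEG = 24.35°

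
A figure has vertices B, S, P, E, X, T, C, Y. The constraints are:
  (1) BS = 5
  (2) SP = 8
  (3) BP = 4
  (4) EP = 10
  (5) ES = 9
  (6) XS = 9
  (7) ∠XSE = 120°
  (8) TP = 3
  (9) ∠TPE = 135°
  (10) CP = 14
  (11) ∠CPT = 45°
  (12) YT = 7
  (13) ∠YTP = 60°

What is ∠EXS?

Step 1: By the law of cosines on triangle XSE: XE² = 9² + 9² − 2·9·9·cos(120°) = 243, so XE = 9·√3.
Step 2: By the inverse law of cosines on triangle EXS: cos(∠EXS) = ((9·√3)² + 9² − 9²) / (2·9·√3·9) = 243/280.59 = 0.866, so ∠EXS = 30°.

Therefore, the measure of angle ∠EXS = 30°.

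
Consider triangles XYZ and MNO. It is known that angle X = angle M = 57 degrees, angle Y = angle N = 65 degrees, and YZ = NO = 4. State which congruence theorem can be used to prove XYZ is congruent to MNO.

The given information provides:
angle X = angle M = 57 degrees, angle Y = angle N = 65 degrees, and YZ = NO = 4
This matches the AAS congruence theorem.
Two pairs of corresponding angles and a non-included side are equal (Angle-Angle-Side).

AAS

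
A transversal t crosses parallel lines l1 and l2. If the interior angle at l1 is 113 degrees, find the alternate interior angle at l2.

Alternate interior angles are equal: 113 degrees.

113 degrees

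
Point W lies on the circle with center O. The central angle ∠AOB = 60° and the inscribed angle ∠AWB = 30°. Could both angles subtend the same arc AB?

By the inscribed angle theorem, if both angles subtend the same arc, the inscribed angle must be half the central angle.
Half of 60° = 30°, which equals the given inscribed angle of 30°.
Therefore, yes, they correspond to the same arc.

Yes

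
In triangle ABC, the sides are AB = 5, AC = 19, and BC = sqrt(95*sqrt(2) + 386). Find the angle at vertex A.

By the inverse law of cosines: cos(A) = (AB² + AC² - BC²) / (2 × AB × AC)
cos(A) = (5² + 19² - (sqrt(95*sqrt(2) + 386))²) / (2 × 5 × 19)
cos(A) = (25 + 361 - (95*sqrt(2) + 386)) / 190
cos(A) = -sqrt(2)/2
A = arccos(-sqrt(2)/2) = 135°

135°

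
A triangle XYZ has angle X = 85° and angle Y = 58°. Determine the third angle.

Let angle Z = x. Then 85 + 58 + x = 180.
x = 180 - 143 = 37 degrees.

37 degrees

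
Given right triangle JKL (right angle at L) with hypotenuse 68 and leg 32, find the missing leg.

KL = sqrt(68^2 - 32^2) = sqrt(3600) = 60

60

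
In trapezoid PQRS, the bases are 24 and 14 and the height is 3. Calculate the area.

Area = (24 + 14) * 3 / 2 = 114 / 2 = 57

57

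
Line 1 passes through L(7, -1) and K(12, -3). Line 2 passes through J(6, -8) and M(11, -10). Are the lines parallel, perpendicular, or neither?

Slope of line 1: m1 = (-3 - -1)/(12 - 7) = -2/5 = -2/5
Slope of line 2: m2 = (-10 - -8)/(11 - 6) = -2/5 = -2/5
Since m1 = m2 = -2/5, the lines are parallel.

Parallel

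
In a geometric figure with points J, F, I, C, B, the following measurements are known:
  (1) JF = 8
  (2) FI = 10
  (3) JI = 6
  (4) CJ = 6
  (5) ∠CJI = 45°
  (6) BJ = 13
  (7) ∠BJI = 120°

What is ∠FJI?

Step 1: By the inverse law of cosines on triangle FJI: cos(∠FJI) = (8² + 6² − 10²) / (2·8·6) = 0/96 = 0, so ∠FJI = 90°.

Therefore, the measure of angle ∠FJI = 90°.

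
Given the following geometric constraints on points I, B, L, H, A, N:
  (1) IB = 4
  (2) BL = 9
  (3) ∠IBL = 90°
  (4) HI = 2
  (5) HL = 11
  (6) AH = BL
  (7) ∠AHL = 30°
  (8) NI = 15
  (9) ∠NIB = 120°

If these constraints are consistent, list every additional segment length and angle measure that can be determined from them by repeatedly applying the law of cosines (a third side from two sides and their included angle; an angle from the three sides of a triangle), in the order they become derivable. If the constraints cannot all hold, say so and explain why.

The constraints are consistent. Derivable facts, in order:
After 1 step:
- BN ≈ 17.35
- IL = √97
- LA ≈ 5.53
After 2 steps:
- ∠ALH = 54.53°
- ∠BIL = 66.04°
- ∠BLI = 23.96°
- ∠BNI = 11.52°
- ∠HAL = 95.47°
- ∠HIL = 120.51°
- ∠HLI = 9.01°
- ∠IBN = 48.48°
- ∠IHL = 50.48°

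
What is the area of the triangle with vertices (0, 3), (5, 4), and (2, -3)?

Shoelace: Area = (1/2)|0(4--3) + 5(-3-3) + 2(3-4)| = (1/2)(32) = 16

16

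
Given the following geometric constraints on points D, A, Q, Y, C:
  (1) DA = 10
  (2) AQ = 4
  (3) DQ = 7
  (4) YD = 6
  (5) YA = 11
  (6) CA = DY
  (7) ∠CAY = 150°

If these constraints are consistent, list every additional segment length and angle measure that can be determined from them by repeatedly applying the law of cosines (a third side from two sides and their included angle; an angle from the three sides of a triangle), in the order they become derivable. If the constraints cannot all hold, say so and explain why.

The constraints are consistent. Derivable facts, in order:
After 1 step:
- YC ≈ 16.47
- ∠ADQ = 18.19°
- ∠ADY = 82.82°
- ∠AQD = 128.68°
- ∠AYD = 64.42°
- ∠DAQ = 33.12°
- ∠DAY = 32.76°
After 2 steps:
- ∠ACY = 19.51°
- ∠AYC = 10.49°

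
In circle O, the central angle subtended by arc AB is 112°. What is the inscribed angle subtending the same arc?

By the inscribed angle theorem, the inscribed angle is half the central angle.
Inscribed angle = 112° / 2 = 56°

56°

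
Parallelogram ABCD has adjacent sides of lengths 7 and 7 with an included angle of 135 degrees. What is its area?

Area = a * b * sin(theta)
Area = 7 * 7 * sin(135 degrees)
Area = 49 * sqrt(2)/2
Area = 49*sqrt(2)/2

49*sqrt(2)/2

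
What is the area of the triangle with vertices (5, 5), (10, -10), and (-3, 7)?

Shoelace: Area = (1/2)|5(-10-7) + 10(7-5) + -3(5--10)| = (1/2)(110) = 55

55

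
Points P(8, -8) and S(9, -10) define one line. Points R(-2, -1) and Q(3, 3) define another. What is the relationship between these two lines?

Slope of line 1: m1 = (-10 - -8)/(9 - 8) = -2/1 = -2
Slope of line 2: m2 = (3 - -1)/(3 - -2) = 4/5 = 4/5
For parallel lines we need equal slopes: -2 != 4/5.
For perpendicular lines we need m1*m2 = -1: (-2)(4/5) = -8/5 != -1.
Since neither condition holds, the lines are neither parallel nor perpendicular.

Neither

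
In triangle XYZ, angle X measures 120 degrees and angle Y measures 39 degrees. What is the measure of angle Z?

Let angle Z = x. Then 120 + 39 + x = 180.
x = 180 - 159 = 21 degrees.

21 degrees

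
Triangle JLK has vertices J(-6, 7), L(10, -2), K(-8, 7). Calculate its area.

Using the Shoelace formula for a triangle:
Area = (1/2)|x0(y1 - y2) + x1(y2 - y0) + x2(y0 - y1)|
Area = (1/2)|-6(-2 - 7) + 10(7 - 7) + -8(7 - -2)|
Area = (1/2)|54 + 0 + -72|
Area = (1/2)|-18|
Area = (1/2)(18)
Area = 9

9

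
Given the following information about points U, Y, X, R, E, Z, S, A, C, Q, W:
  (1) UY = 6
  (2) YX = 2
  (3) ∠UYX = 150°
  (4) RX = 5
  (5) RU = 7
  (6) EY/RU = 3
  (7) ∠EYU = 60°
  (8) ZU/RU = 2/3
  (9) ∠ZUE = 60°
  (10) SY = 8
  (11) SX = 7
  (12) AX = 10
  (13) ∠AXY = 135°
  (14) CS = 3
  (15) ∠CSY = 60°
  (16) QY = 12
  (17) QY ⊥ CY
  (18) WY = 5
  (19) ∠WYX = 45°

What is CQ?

Step 1: By the law of cosines on triangle CSY: CY² = 3² + 8² − 2·3·8·cos(60°) = 49, so CY = 7.
Step 2: By the law of cosines on triangle CYQ: CQ² = 7² + 12² − 2·7·12·cos(90°) = 193, so CQ = √193.

Therefore, the length of CQ = √193.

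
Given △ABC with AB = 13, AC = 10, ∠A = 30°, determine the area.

Area = (1/2) * AB * AC * sin(A)
Area = (1/2) * 13 * 10 * sin(30°)
Area = (1/2) * 13 * 10 * 1/2
Area = 65/2

65/2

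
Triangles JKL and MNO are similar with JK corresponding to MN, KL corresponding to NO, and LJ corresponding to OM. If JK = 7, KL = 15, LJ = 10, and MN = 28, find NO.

Similar triangles have proportional sides. Setting up the proportion:
MN / JK = NO / KL
28 / 7 = NO / 15
NO = 15 * 28 / 7 = 60.

60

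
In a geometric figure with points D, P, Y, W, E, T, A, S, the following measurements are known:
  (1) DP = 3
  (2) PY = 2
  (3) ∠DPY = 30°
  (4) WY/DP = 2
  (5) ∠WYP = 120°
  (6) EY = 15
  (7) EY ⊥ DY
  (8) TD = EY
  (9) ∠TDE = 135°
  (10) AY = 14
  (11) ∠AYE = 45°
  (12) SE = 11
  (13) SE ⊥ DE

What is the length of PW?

From the given relations: WY = 2·DP = 2·3 = 6.
Step 1: By the law of cosines on triangle PYW: PW² = 2² + 6² − 2·2·6·cos(120°) = 52, so PW = 2·√13.

Therefore, the length of PW = 2·√13.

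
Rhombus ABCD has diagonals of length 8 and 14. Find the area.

Area of a rhombus = (d1 * d2) / 2
Area = (8 * 14) / 2
Area = 112 / 2
Area = 56

56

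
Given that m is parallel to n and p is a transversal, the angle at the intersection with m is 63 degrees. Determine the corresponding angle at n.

When a transversal crosses parallel lines, angles in the same position at each intersection are called corresponding angles.
These are always equal, so the answer is 63 degrees.

63 degrees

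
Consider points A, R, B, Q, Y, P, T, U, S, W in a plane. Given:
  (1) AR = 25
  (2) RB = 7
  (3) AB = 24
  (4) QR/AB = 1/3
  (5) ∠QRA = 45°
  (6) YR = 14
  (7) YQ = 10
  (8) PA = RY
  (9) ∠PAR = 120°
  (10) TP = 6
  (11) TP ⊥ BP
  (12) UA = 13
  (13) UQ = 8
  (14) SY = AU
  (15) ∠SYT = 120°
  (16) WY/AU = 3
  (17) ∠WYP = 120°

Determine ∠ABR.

Step 1: By the inverse law of cosines on triangle ABR: cos(∠ABR) = (24² + 7² − 25²) / (2·24·7) = 0/336 = 0, so ∠ABR = 90°.

Therefore, the measure of angle ∠ABR = 90°.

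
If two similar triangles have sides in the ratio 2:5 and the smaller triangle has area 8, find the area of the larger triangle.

Area ratio = (2/5)^2 = 4/25. Area of the larger triangle = 8 * 25/4 = 50.

50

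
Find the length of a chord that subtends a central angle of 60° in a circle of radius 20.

Chord length = 2r sin(θ/2)
= 2 × 20 × sin(60°/2)
= 2 × 20 × sin(30°)
= 20

20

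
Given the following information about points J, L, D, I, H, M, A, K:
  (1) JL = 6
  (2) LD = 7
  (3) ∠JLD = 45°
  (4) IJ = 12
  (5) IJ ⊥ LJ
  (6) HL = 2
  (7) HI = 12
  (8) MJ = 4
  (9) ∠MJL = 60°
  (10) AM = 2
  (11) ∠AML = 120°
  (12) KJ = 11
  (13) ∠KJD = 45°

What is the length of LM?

Step 1: By the law of cosines on triangle LJM: LM² = 6² + 4² − 2·6·4·cos(60°) = 28, so LM = 2·√7.

Therefore, the length of LM = 2·√7.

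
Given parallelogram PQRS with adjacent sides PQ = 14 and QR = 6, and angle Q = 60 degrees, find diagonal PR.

The diagonal of a parallelogram can be found by treating two adjacent sides and the diagonal as a triangle.
Applying the law of cosines with sides 14, 6 and included angle 60°:
d^2 = 196 + 36 - 168*cos(60°) = 148
d = 2*sqrt(37)

2*sqrt(37)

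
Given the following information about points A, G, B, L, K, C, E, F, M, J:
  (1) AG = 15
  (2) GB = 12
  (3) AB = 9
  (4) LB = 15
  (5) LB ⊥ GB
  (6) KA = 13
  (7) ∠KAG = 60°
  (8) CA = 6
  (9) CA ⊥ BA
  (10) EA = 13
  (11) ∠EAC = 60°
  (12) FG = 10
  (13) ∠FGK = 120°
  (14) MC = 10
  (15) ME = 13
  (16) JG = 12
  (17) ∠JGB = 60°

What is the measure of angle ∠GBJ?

Step 1: By the law of cosines on triangle BGJ: BJ² = 12² + 12² − 2·12·12·cos(60°) = 144, so BJ = 12.
Step 2: By the inverse law of cosines on triangle GBJ: cos(∠GBJ) = (12² + 12² − 12²) / (2·12·12) = 144/288 = 0.5, so ∠GBJ = 60°.

Therefore, the measure of angle ∠GBJ = 60°.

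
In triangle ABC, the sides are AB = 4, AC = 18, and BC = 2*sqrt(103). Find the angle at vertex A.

By the inverse law of cosines: cos(A) = (AB² + AC² - BC²) / (2 × AB × AC)
cos(A) = (4² + 18² - (2*sqrt(103))²) / (2 × 4 × 18)
cos(A) = (16 + 324 - (412)) / 144
cos(A) = -1/2
A = arccos(-1/2) = 120°

120°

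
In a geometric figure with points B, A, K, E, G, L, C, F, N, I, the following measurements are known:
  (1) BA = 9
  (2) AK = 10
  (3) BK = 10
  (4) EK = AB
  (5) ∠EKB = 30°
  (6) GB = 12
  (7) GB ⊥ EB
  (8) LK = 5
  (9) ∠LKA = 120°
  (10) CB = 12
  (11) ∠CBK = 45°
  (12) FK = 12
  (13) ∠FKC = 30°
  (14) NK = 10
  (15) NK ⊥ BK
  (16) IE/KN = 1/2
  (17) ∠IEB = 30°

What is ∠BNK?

Step 1: By the law of cosines on triangle NKB: NB² = 10² + 10² − 2·10·10·cos(90°) = 200, so NB = 10·√2.
Step 2: By the inverse law of cosines on triangle BNK: cos(∠BNK) = ((10·√2)² + 10² − 10²) / (2·10·√2·10) = 200/282.84 = 0.7071, so ∠BNK = 45°.

Therefore, the measure of angle ∠BNK = 45°.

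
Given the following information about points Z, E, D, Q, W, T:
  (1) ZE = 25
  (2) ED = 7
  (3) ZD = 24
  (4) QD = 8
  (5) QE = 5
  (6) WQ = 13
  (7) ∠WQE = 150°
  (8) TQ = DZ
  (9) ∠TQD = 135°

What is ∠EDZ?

Step 1: By the inverse law of cosines on triangle EDZ: cos(∠EDZ) = (7² + 24² − 25²) / (2·7·24) = 0/336 = 0, so ∠EDZ = 90°.

Therefore, the measure of angle ∠EDZ = 90°.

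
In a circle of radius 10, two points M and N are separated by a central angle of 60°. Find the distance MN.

Chord length = 2r sin(θ/2)
= 2 × 10 × sin(60°/2)
= 2 × 10 × sin(30°)
= 10

10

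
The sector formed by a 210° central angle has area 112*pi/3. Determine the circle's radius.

Sector area A = πr² × θ/360, so r² = 360A / (πθ).
r² = 360 × 112*pi/3 / (π × 210)
r² = 64
r = 8

8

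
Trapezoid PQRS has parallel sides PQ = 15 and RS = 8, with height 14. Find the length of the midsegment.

The midsegment (median) of a trapezoid connects the midpoints of the non-parallel sides.
Its length is the average of the two bases: (15 + 8) / 2 = 23/2.

23/2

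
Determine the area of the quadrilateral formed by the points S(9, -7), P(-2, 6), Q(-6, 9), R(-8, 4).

Using the Shoelace formula for a quadrilateral (vertices in order):
Area = (1/2)|sum of (x_i * y_(i+1) - x_(i+1) * y_i)|
Terms: (9*6 - -2*-7) = 40, (-2*9 - -6*6) = 18, (-6*4 - -8*9) = 48, (-8*-7 - 9*4) = 20
Sum = 126
Area = (1/2)(126) = 63

63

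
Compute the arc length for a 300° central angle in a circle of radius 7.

Arc length = 2πr × θ/360
= 2π × 7 × 5/6
= 35*pi/3

35*pi/3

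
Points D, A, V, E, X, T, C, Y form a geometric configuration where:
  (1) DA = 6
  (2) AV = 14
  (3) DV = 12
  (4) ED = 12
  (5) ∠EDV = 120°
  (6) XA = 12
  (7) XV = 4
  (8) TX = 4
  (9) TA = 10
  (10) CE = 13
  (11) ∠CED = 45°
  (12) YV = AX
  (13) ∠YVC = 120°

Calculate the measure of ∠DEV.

Step 1: By the law of cosines on triangle EDV: EV² = 12² + 12² − 2·12·12·cos(120°) = 432, so EV = 12·√3.
Step 2: By the inverse law of cosines on triangle DEV: cos(∠DEV) = (12² + (12·√3)² − 12²) / (2·12·12·√3) = 432/498.83 = 0.866, so ∠DEV = 30°.

Therefore, the measure of angle ∠DEV = 30°.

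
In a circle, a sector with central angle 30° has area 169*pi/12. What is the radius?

Sector area A = πr² × θ/360, so r² = 360A / (πθ).
r² = 360 × 169*pi/12 / (π × 30)
r² = 169
r = 13

13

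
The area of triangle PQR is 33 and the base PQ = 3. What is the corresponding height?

height = 2 * 33 / 3 = 22

22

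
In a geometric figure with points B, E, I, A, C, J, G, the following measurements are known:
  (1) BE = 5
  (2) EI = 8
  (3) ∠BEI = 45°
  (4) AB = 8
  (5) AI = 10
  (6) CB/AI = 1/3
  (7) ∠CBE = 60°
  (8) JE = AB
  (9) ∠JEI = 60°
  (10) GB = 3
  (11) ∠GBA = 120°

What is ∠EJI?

From the given relations: JE = AB = 8.
Step 1: By the law of cosines on triangle JEI: JI² = 8² + 8² − 2·8·8·cos(60°) = 64, so JI = 8.
Step 2: By the inverse law of cosines on triangle EJI: cos(∠EJI) = (8² + 8² − 8²) / (2·8·8) = 64/128 = 0.5, so ∠EJI = 60°.

Therefore, the measure of angle ∠EJI = 60°.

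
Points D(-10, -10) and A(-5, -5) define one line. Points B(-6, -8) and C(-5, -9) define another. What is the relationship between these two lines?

Slope of line 1: m1 = (-5 - -10)/(-5 - -10) = 5/5 = 1
Slope of line 2: m2 = (-9 - -8)/(-5 - -6) = -1/1 = -1
Two lines are perpendicular when the product of their slopes is -1 (negative reciprocals).
m1 * m2 = (1) * (-1) = -1, confirming perpendicularity.

Perpendicular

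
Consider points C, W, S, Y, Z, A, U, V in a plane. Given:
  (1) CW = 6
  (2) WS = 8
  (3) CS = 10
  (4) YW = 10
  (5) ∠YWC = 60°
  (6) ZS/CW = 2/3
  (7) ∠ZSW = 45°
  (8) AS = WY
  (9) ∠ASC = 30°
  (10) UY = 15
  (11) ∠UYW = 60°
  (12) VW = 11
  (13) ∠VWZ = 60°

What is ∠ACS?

From the given relations: AS = WY = 10.
Step 1: By the law of cosines on triangle CSA: CA² = 10² + 10² − 2·10·10·cos(30°) = 26.79, so CA ≈ 5.18.
Step 2: By the inverse law of cosines on triangle ACS: cos(∠ACS) = (5.18² + 10² − 10²) / (2·5.18·10) = 26.79/103.53 = 0.2588, so ∠ACS = 75°.

Therefore, the measure of angle ∠ACS = 75°.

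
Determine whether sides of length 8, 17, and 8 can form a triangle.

Check the triangle inequality: 8 + 8 = 16 ≤ 17.
Since the sum of two sides does not exceed the third, no triangle can be formed.

No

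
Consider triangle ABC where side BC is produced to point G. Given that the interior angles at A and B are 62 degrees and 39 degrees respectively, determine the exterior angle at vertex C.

The interior angle at C is 180 - 62 - 39 = 79 degrees.
The exterior angle and interior angle at C are supplementary:
Exterior angle = 180 - 79 = 101 degrees.

101 degrees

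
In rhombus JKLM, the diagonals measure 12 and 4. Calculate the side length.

The diagonals of a rhombus bisect each other at right angles.
Half-diagonals: 12/2 = 6 and 4/2 = 2
side = sqrt(6^2 + 2^2)
side = sqrt(36 + 4)
side = sqrt(40) = 2*sqrt(10)

2*sqrt(10)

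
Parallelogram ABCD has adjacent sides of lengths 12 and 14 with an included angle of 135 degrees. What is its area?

Area = 12 * 14 * sin(135°) = 168 * sqrt(2)/2 = 84*sqrt(2)

84*sqrt(2)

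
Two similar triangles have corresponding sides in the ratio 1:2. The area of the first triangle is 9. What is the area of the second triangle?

The ratio of areas of similar triangles = (side ratio)^2.
Side ratio = 1:2, so area ratio = 1:4.
Area of the second triangle / Area of the first triangle = 4/1
Area of the second triangle = 9 * 4/1 = 36

36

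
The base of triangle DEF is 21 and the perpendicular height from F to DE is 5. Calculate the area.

A triangle's area is half the area of a rectangle with the same base and height.
Area = (1/2) * 21 * 5 = 105/2.

105/2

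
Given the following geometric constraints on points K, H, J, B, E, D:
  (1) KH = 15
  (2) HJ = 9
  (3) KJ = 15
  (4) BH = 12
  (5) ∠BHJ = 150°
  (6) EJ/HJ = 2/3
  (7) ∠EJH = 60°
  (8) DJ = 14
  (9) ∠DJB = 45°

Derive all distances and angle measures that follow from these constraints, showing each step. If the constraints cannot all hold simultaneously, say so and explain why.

The constraints are consistent.

From the given relations:
  EJ = 2/3·HJ = 2/3·9 = 6

Step 1: From HJ = 9, JE = 6, and ∠HJE = 60°, by the law of cosines:
  HE² = HJ² + JE² - 2·HJ·JE·cos(60°) = 81 + 36 - 54 = 63
  HE = 3·√7

Step 2: From JH = 9, HB = 12, and ∠JHB = 150°, by the law of cosines:
  JB² = JH² + HB² - 2·JH·HB·cos(150°) = 81 + 144 + 187.1 = 412.1
  JB ≈ 20.3

Step 3: From KH = 15, KJ = 15, HJ = 9, by the inverse law of cosines:
  cos(∠HKJ) = (KH² + KJ² - HJ²) / (2·KH·KJ)
  ∠HKJ = 34.92°

Step 4: From HJ = 9, HK = 15, JK = 15, by the inverse law of cosines:
  cos(∠JHK) = (HJ² + HK² - JK²) / (2·HJ·HK)
  ∠JHK = 72.54°

Step 5: From JH = 9, JK = 15, HK = 15, by the inverse law of cosines:
  cos(∠HJK) = (JH² + JK² - HK²) / (2·JH·JK)
  ∠HJK = 72.54°

Step 6: From BJ = 20.3, JD = 14, and ∠BJD = 45°, by the law of cosines:
  BD² = BJ² + JD² - 2·BJ·JD·cos(45°) = 412.1 + 196 - 401.9 = 206.2
  BD ≈ 14.36

Step 7: From HE = 3·√7, HJ = 9, EJ = 6, by the inverse law of cosines:
  cos(∠EHJ) = (HE² + HJ² - EJ²) / (2·HE·HJ)
  ∠EHJ = 40.89°

Step 8: From JB = 20.3, JH = 9, BH = 12, by the inverse law of cosines:
  cos(∠BJH) = (JB² + JH² - BH²) / (2·JB·JH)
  ∠BJH = 17.19°

Step 9: From BH = 12, BJ = 20.3, HJ = 9, by the inverse law of cosines:
  cos(∠HBJ) = (BH² + BJ² - HJ²) / (2·BH·BJ)
  ∠HBJ = 12.81°

Step 10: From EH = 3·√7, EJ = 6, HJ = 9, by the inverse law of cosines:
  cos(∠HEJ) = (EH² + EJ² - HJ²) / (2·EH·EJ)
  ∠HEJ = 79.11°

Step 11: From BD = 14.36, BJ = 20.3, DJ = 14, by the inverse law of cosines:
  cos(∠DBJ) = (BD² + BJ² - DJ²) / (2·BD·BJ)
  ∠DBJ = 43.59°

Step 12: From DB = 14.36, DJ = 14, BJ = 20.3, by the inverse law of cosines:
  cos(∠BDJ) = (DB² + DJ² - BJ²) / (2·DB·DJ)
  ∠BDJ = 91.41°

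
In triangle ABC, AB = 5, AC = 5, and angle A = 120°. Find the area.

Area = (1/2) * AB * AC * sin(A)
Area = (1/2) * 5 * 5 * sin(120°)
Area = (1/2) * 5 * 5 * sqrt(3)/2
Area = 25*sqrt(3)/4

25*sqrt(3)/4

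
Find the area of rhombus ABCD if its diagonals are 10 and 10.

Area = (10 * 10) / 2 = 100 / 2 = 50

50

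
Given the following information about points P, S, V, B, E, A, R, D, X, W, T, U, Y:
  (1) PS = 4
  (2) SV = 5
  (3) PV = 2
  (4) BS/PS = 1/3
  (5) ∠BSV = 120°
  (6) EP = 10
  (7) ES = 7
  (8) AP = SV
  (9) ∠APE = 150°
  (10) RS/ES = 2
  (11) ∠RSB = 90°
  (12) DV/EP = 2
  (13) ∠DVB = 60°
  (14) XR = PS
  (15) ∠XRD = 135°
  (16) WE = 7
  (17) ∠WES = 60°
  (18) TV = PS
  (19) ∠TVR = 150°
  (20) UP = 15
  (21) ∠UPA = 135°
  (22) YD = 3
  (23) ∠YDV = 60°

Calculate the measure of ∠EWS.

Step 1: By the law of cosines on triangle WES: WS² = 7² + 7² − 2·7·7·cos(60°) = 49, so WS = 7.
Step 2: By the inverse law of cosines on triangle EWS: cos(∠EWS) = (7² + 7² − 7²) / (2·7·7) = 49/98 = 0.5, so ∠EWS = 60°.

Therefore, the measure of angle ∠EWS = 60°.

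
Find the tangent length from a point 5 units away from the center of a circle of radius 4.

The tangent, radius, and line from the external point to the center form a right triangle.
The right angle is where the tangent meets the radius.
By the Pythagorean theorem: tangent² + 4² = 5²
tangent² = 25 - 16 = 9
tangent = 3

3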